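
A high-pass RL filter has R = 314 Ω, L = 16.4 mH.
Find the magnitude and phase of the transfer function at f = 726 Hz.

Step 1 — Angular frequency: ω = 2π·726 = 4562 rad/s.
Step 2 — Transfer function: H(jω) = jωL/(R + jωL).
Step 3 — Numerator jωL = j·74.81; denominator R + jωL = 314 + j74.81.
Step 4 — H = 0.05371 + j0.2255.
Step 5 — Magnitude: |H| = 0.2318 (-12.7 dB); phase: φ = 76.6°.

|H| = 0.2318 (-12.7 dB), φ = 76.6°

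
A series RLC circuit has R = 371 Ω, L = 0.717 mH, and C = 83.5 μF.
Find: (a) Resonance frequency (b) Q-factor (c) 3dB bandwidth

Step 1 — Resonance condition Im(Z)=0 gives ω₀ = 1/√(LC).
Step 2 — ω₀ = 1/√(0.000717·8.35e-05) = 4087 rad/s.
Step 3 — f₀ = ω₀/(2π) = 650.5 Hz.
Step 4 — Series Q: Q = ω₀L/R = 4087·0.000717/371 = 0.007898.
Step 5 — 3dB bandwidth: Δω = ω₀/Q = 5.174e+05 rad/s; BW = Δω/(2π) = 8.235e+04 Hz.

(a) f₀ = 650.5 Hz  (b) Q = 0.007898  (c) BW = 8.235e+04 Hz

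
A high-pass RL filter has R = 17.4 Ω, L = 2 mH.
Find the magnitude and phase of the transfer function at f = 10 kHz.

Step 1 — Angular frequency: ω = 2π·1e+04 = 6.283e+04 rad/s.
Step 2 — Transfer function: H(jω) = jωL/(R + jωL).
Step 3 — Numerator jωL = j·125.7; denominator R + jωL = 17.4 + j125.7.
Step 4 — H = 0.9812 + j0.1359.
Step 5 — Magnitude: |H| = 0.9905 (-0.1 dB); phase: φ = 7.9°.

|H| = 0.9905 (-0.1 dB), φ = 7.9°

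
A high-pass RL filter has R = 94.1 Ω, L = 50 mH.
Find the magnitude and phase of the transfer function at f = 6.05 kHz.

Step 1 — Angular frequency: ω = 2π·6050 = 3.801e+04 rad/s.
Step 2 — Transfer function: H(jω) = jωL/(R + jωL).
Step 3 — Numerator jωL = j·1901; denominator R + jωL = 94.1 + j1901.
Step 4 — H = 0.9976 + j0.04939.
Step 5 — Magnitude: |H| = 0.9988 (-0.0 dB); phase: φ = 2.8°.

|H| = 0.9988 (-0.0 dB), φ = 2.8°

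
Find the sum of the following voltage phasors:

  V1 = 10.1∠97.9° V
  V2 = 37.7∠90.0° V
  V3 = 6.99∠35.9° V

Step 1 — Convert each phasor to rectangular form:
  V1 = 10.1·(cos(97.9°) + j·sin(97.9°)) = -1.388 + j10 V
  V2 = 37.7·(cos(90.0°) + j·sin(90.0°)) = 0 + j37.7 V
  V3 = 6.99·(cos(35.9°) + j·sin(35.9°)) = 5.662 + j4.099 V
Step 2 — Sum components: V_total = 4.274 + j51.8 V.
Step 3 — Convert to polar: |V_total| = 51.98 V, ∠V_total = 85.3°.

V_total = 51.98∠85.3° V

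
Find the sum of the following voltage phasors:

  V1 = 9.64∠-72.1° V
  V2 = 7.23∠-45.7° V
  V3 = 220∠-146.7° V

Step 1 — Convert each phasor to rectangular form:
  V1 = 9.64·(cos(-72.1°) + j·sin(-72.1°)) = 2.963 - j9.173 V
  V2 = 7.23·(cos(-45.7°) + j·sin(-45.7°)) = 5.05 - j5.174 V
  V3 = 220·(cos(-146.7°) + j·sin(-146.7°)) = -183.9 - j120.8 V
Step 2 — Sum components: V_total = -175.9 - j135.1 V.
Step 3 — Convert to polar: |V_total| = 221.8 V, ∠V_total = -142.5°.

V_total = 221.8∠-142.5° V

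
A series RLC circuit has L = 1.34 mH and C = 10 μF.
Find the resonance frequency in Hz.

Step 1 — Resonance condition Im(Z)=0 gives ω₀ = 1/√(LC).
Step 2 — ω₀ = 1/√(0.00134·1e-05) = 8639 rad/s.
Step 3 — f₀ = ω₀/(2π) = 1375 Hz.

f₀ = 1375 Hz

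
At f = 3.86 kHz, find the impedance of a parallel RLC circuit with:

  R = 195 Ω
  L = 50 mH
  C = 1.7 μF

Step 1 — Angular frequency: ω = 2π·f = 2π·3860 = 2.425e+04 rad/s.
Step 2 — Component impedances:
  R: Z = R = 195 Ω
  L: Z = jωL = j·2.425e+04·0.05 = 0 + j1213 Ω
  C: Z = 1/(jωC) = -j/(ω·C) = 0 - j24.25 Ω
Step 3 — Parallel combination: 1/Z_total = 1/R + 1/L + 1/C; Z_total = 3.091 - j24.36 Ω = 24.55∠-82.8° Ω.

Z = 3.091 - j24.36 Ω = 24.55∠-82.8° Ω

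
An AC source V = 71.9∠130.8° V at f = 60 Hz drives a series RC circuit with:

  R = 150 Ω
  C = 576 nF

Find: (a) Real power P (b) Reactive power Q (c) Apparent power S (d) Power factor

Step 1 — Angular frequency: ω = 2π·f = 2π·60 = 377 rad/s.
Step 2 — Component impedances:
  R: Z = R = 150 Ω
  C: Z = 1/(jωC) = -j/(ω·C) = 0 - j4605 Ω
Step 3 — Series combination: Z_total = R + C = 150 - j4605 Ω = 4608∠-88.1° Ω.
Step 4 — Source phasor: V = 71.9∠130.8° V = -46.98 + j54.43 V.
Step 5 — Current: I = V / Z = -0.01214 - j0.009806 A = 0.0156∠-141.1° A.
Step 6 — Complex power: S = V·I* = 0.03653 - j1.121 VA.
Step 7 — Real power: P = Re(S) = 0.03653 W.
Step 8 — Reactive power: Q = Im(S) = -1.121 VAR.
Step 9 — Apparent power: |S| = 1.122 VA.
Step 10 — Power factor: PF = P/|S| = 0.03255 (leading).

(a) P = 0.03653 W  (b) Q = -1.121 VAR  (c) S = 1.122 VA  (d) PF = 0.03255 (leading)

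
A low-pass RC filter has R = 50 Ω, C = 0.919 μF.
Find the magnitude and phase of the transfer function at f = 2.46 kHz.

Step 1 — Angular frequency: ω = 2π·2460 = 1.546e+04 rad/s.
Step 2 — Transfer function: H(jω) = 1/(1 + jωRC).
Step 3 — Denominator: 1 + jωRC = 1 + j·1.546e+04·50·9.19e-07 = 1 + j0.7102.
Step 4 — H = 0.6647 - j0.4721.
Step 5 — Magnitude: |H| = 0.8153 (-1.8 dB); phase: φ = -35.4°.

|H| = 0.8153 (-1.8 dB), φ = -35.4°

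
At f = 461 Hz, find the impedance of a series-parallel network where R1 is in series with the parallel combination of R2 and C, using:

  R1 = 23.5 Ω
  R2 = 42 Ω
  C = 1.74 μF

Step 1 — Angular frequency: ω = 2π·f = 2π·461 = 2897 rad/s.
Step 2 — Component impedances:
  R1: Z = R = 23.5 Ω
  R2: Z = R = 42 Ω
  C: Z = 1/(jωC) = -j/(ω·C) = 0 - j198.4 Ω
Step 3 — Parallel branch: R2 || C = 1/(1/R2 + 1/C) = 40.2 - j8.509 Ω.
Step 4 — Series with R1: Z_total = R1 + (R2 || C) = 63.7 - j8.509 Ω = 64.26∠-7.6° Ω.

Z = 63.7 - j8.509 Ω = 64.26∠-7.6° Ω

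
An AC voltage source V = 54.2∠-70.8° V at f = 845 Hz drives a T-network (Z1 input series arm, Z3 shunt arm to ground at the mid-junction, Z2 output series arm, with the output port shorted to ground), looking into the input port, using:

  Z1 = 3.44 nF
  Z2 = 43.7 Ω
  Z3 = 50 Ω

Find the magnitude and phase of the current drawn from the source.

Step 1 — Angular frequency: ω = 2π·f = 2π·845 = 5309 rad/s.
Step 2 — Component impedances:
  Z1: Z = 1/(jωC) = -j/(ω·C) = 0 - j5.475e+04 Ω
  Z2: Z = R = 43.7 Ω
  Z3: Z = R = 50 Ω
Step 3 — With the output port shorted to ground, the output series arm Z2 runs from the junction to ground; the shunt arm Z3 also runs from the junction to ground. They appear in parallel: Z3 || Z2 = 23.32 Ω.
Step 4 — Series with input arm Z1: Z_in = Z1 + (Z3 || Z2) = 23.32 - j5.475e+04 Ω = 5.475e+04∠-90.0° Ω.
Step 5 — Source phasor: V = 54.2∠-70.8° V = 17.82 - j51.19 V.
Step 6 — Ohm's law: I = V / Z_total = (17.82 - j51.19) / (23.32 - j5.475e+04) = 0.000935 + j0.0003251 A.
Step 7 — Convert to polar: |I| = 0.0009899 A, ∠I = 19.2°.

I = 0.0009899∠19.2° A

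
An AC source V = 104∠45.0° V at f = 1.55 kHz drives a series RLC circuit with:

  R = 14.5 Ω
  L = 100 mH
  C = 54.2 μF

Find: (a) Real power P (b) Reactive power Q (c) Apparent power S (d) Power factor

Step 1 — Angular frequency: ω = 2π·f = 2π·1550 = 9739 rad/s.
Step 2 — Component impedances:
  R: Z = R = 14.5 Ω
  L: Z = jωL = j·9739·0.1 = 0 + j973.9 Ω
  C: Z = 1/(jωC) = -j/(ω·C) = 0 - j1.894 Ω
Step 3 — Series combination: Z_total = R + L + C = 14.5 + j972 Ω = 972.1∠89.1° Ω.
Step 4 — Source phasor: V = 104∠45.0° V = 73.54 + j73.54 V.
Step 5 — Current: I = V / Z = 0.07677 - j0.07451 A = 0.107∠-44.1° A.
Step 6 — Complex power: S = V·I* = 0.166 + j11.13 VA.
Step 7 — Real power: P = Re(S) = 0.166 W.
Step 8 — Reactive power: Q = Im(S) = 11.13 VAR.
Step 9 — Apparent power: |S| = 11.13 VA.
Step 10 — Power factor: PF = P/|S| = 0.01492 (lagging).

(a) P = 0.166 W  (b) Q = 11.13 VAR  (c) S = 11.13 VA  (d) PF = 0.01492 (lagging)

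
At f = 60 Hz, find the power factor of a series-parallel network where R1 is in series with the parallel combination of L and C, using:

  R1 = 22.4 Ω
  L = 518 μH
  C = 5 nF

Step 1 — Angular frequency: ω = 2π·f = 2π·60 = 377 rad/s.
Step 2 — Component impedances:
  R1: Z = R = 22.4 Ω
  L: Z = jωL = j·377·0.000518 = 0 + j0.1953 Ω
  C: Z = 1/(jωC) = -j/(ω·C) = 0 - j5.305e+05 Ω
Step 3 — Parallel branch: L || C = 1/(1/L + 1/C) = 0 + j0.1953 Ω.
Step 4 — Series with R1: Z_total = R1 + (L || C) = 22.4 + j0.1953 Ω = 22.4∠0.5° Ω.
Step 5 — Power factor: PF = cos(φ) = Re(Z)/|Z| = 22.4/22.4 = 1.
Step 6 — Type: Im(Z) = 0.1953 ⇒ lagging (phase φ = 0.5°).

PF = 1 (lagging, φ = 0.5°)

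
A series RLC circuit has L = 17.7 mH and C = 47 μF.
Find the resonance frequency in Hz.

Step 1 — Resonance condition Im(Z)=0 gives ω₀ = 1/√(LC).
Step 2 — ω₀ = 1/√(0.0177·4.7e-05) = 1096 rad/s.
Step 3 — f₀ = ω₀/(2π) = 174.5 Hz.

f₀ = 174.5 Hz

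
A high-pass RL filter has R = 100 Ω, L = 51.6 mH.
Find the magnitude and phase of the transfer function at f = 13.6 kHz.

Step 1 — Angular frequency: ω = 2π·1.36e+04 = 8.545e+04 rad/s.
Step 2 — Transfer function: H(jω) = jωL/(R + jωL).
Step 3 — Numerator jωL = j·4409; denominator R + jωL = 100 + j4409.
Step 4 — H = 0.9995 + j0.02267.
Step 5 — Magnitude: |H| = 0.9997 (-0.0 dB); phase: φ = 1.3°.

|H| = 0.9997 (-0.0 dB), φ = 1.3°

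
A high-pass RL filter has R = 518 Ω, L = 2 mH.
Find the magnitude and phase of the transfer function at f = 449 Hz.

Step 1 — Angular frequency: ω = 2π·449 = 2821 rad/s.
Step 2 — Transfer function: H(jω) = jωL/(R + jωL).
Step 3 — Numerator jωL = j·5.642; denominator R + jωL = 518 + j5.642.
Step 4 — H = 0.0001186 + j0.01089.
Step 5 — Magnitude: |H| = 0.01089 (-39.3 dB); phase: φ = 89.4°.

|H| = 0.01089 (-39.3 dB), φ = 89.4°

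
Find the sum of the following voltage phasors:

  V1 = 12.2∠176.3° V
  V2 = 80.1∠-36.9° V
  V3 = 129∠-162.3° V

Step 1 — Convert each phasor to rectangular form:
  V1 = 12.2·(cos(176.3°) + j·sin(176.3°)) = -12.17 + j0.7873 V
  V2 = 80.1·(cos(-36.9°) + j·sin(-36.9°)) = 64.05 - j48.09 V
  V3 = 129·(cos(-162.3°) + j·sin(-162.3°)) = -122.9 - j39.22 V
Step 2 — Sum components: V_total = -71.01 - j86.53 V.
Step 3 — Convert to polar: |V_total| = 111.9 V, ∠V_total = -129.4°.

V_total = 111.9∠-129.4° V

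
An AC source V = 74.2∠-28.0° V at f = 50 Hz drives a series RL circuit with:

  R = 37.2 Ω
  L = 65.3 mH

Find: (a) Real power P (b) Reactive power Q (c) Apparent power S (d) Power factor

Step 1 — Angular frequency: ω = 2π·f = 2π·50 = 314.2 rad/s.
Step 2 — Component impedances:
  R: Z = R = 37.2 Ω
  L: Z = jωL = j·314.2·0.0653 = 0 + j20.51 Ω
Step 3 — Series combination: Z_total = R + L = 37.2 + j20.51 Ω = 42.48∠28.9° Ω.
Step 4 — Source phasor: V = 74.2∠-28.0° V = 65.51 - j34.83 V.
Step 5 — Current: I = V / Z = 0.9545 - j1.463 A = 1.747∠-56.9° A.
Step 6 — Complex power: S = V·I* = 113.5 + j62.58 VA.
Step 7 — Real power: P = Re(S) = 113.5 W.
Step 8 — Reactive power: Q = Im(S) = 62.58 VAR.
Step 9 — Apparent power: |S| = 129.6 VA.
Step 10 — Power factor: PF = P/|S| = 0.8757 (lagging).

(a) P = 113.5 W  (b) Q = 62.58 VAR  (c) S = 129.6 VA  (d) PF = 0.8757 (lagging)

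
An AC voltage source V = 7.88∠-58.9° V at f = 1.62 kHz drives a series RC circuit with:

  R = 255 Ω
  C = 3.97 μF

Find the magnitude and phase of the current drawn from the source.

Step 1 — Angular frequency: ω = 2π·f = 2π·1620 = 1.018e+04 rad/s.
Step 2 — Component impedances:
  R: Z = R = 255 Ω
  C: Z = 1/(jωC) = -j/(ω·C) = 0 - j24.75 Ω
Step 3 — Series combination: Z_total = R + C = 255 - j24.75 Ω = 256.2∠-5.5° Ω.
Step 4 — Source phasor: V = 7.88∠-58.9° V = 4.07 - j6.747 V.
Step 5 — Ohm's law: I = V / Z_total = (4.07 - j6.747) / (255 - j24.75) = 0.01836 - j0.02468 A.
Step 6 — Convert to polar: |I| = 0.03076 A, ∠I = -53.4°.

I = 0.03076∠-53.4° A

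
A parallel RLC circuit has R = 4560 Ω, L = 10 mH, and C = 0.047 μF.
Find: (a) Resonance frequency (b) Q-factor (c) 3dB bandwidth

Step 1 — Resonance: ω₀ = 1/√(LC) = 1/√(0.01·4.7e-08) = 4.613e+04 rad/s.
Step 2 — f₀ = ω₀/(2π) = 7341 Hz.
Step 3 — Parallel Q: Q = R/(ω₀L) = 4560/(4.613e+04·0.01) = 9.886.
Step 4 — Bandwidth: Δω = ω₀/Q = 4666 rad/s; BW = Δω/(2π) = 742.6 Hz.

(a) f₀ = 7341 Hz  (b) Q = 9.886  (c) BW = 742.6 Hz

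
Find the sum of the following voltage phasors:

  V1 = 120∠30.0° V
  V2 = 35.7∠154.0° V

Step 1 — Convert each phasor to rectangular form:
  V1 = 120·(cos(30.0°) + j·sin(30.0°)) = 103.9 + j60 V
  V2 = 35.7·(cos(154.0°) + j·sin(154.0°)) = -32.09 + j15.65 V
Step 2 — Sum components: V_total = 71.84 + j75.65 V.
Step 3 — Convert to polar: |V_total| = 104.3 V, ∠V_total = 46.5°.

V_total = 104.3∠46.5° V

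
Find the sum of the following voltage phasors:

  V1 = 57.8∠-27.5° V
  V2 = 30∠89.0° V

Step 1 — Convert each phasor to rectangular form:
  V1 = 57.8·(cos(-27.5°) + j·sin(-27.5°)) = 51.27 - j26.69 V
  V2 = 30·(cos(89.0°) + j·sin(89.0°)) = 0.5236 + j30 V
Step 2 — Sum components: V_total = 51.79 + j3.306 V.
Step 3 — Convert to polar: |V_total| = 51.9 V, ∠V_total = 3.7°.

V_total = 51.9∠3.7° V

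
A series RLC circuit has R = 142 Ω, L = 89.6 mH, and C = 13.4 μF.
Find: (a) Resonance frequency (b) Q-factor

Step 1 — Resonance condition Im(Z)=0 gives ω₀ = 1/√(LC).
Step 2 — ω₀ = 1/√(0.0896·1.34e-05) = 912.6 rad/s.
Step 3 — f₀ = ω₀/(2π) = 145.2 Hz.
Step 4 — Series Q: Q = ω₀L/R = 912.6·0.0896/142 = 0.5759.

(a) f₀ = 145.2 Hz  (b) Q = 0.5759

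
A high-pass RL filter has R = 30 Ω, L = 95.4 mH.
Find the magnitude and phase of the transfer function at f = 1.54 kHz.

Step 1 — Angular frequency: ω = 2π·1540 = 9676 rad/s.
Step 2 — Transfer function: H(jω) = jωL/(R + jωL).
Step 3 — Numerator jωL = j·923.1; denominator R + jωL = 30 + j923.1.
Step 4 — H = 0.9989 + j0.03246.
Step 5 — Magnitude: |H| = 0.9995 (-0.0 dB); phase: φ = 1.9°.

|H| = 0.9995 (-0.0 dB), φ = 1.9°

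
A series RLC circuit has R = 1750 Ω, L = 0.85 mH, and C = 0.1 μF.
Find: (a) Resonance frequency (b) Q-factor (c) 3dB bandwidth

Step 1 — Resonance condition Im(Z)=0 gives ω₀ = 1/√(LC).
Step 2 — ω₀ = 1/√(0.00085·1e-07) = 1.085e+05 rad/s.
Step 3 — f₀ = ω₀/(2π) = 1.726e+04 Hz.
Step 4 — Series Q: Q = ω₀L/R = 1.085e+05·0.00085/1750 = 0.05268.
Step 5 — 3dB bandwidth: Δω = ω₀/Q = 2.059e+06 rad/s; BW = Δω/(2π) = 3.277e+05 Hz.

(a) f₀ = 1.726e+04 Hz  (b) Q = 0.05268  (c) BW = 3.277e+05 Hz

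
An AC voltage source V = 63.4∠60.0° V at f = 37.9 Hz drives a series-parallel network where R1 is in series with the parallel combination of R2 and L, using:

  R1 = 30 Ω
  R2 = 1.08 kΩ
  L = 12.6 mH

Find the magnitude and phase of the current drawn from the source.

Step 1 — Angular frequency: ω = 2π·f = 2π·37.9 = 238.1 rad/s.
Step 2 — Component impedances:
  R1: Z = R = 30 Ω
  R2: Z = R = 1080 Ω
  L: Z = jωL = j·238.1·0.0126 = 0 + j3 Ω
Step 3 — Parallel branch: R2 || L = 1/(1/R2 + 1/L) = 0.008336 + j3 Ω.
Step 4 — Series with R1: Z_total = R1 + (R2 || L) = 30.01 + j3 Ω = 30.16∠5.7° Ω.
Step 5 — Source phasor: V = 63.4∠60.0° V = 31.7 + j54.91 V.
Step 6 — Ohm's law: I = V / Z_total = (31.7 + j54.91) / (30.01 + j3) = 1.227 + j1.707 A.
Step 7 — Convert to polar: |I| = 2.102 A, ∠I = 54.3°.

I = 2.102∠54.3° A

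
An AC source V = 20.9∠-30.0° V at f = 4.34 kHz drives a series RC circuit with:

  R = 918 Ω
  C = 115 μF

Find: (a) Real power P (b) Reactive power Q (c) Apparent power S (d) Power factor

Step 1 — Angular frequency: ω = 2π·f = 2π·4340 = 2.727e+04 rad/s.
Step 2 — Component impedances:
  R: Z = R = 918 Ω
  C: Z = 1/(jωC) = -j/(ω·C) = 0 - j0.3189 Ω
Step 3 — Series combination: Z_total = R + C = 918 - j0.3189 Ω = 918∠-0.0° Ω.
Step 4 — Source phasor: V = 20.9∠-30.0° V = 18.1 - j10.45 V.
Step 5 — Current: I = V / Z = 0.01972 - j0.01138 A = 0.02277∠-30.0° A.
Step 6 — Complex power: S = V·I* = 0.4758 - j0.0001653 VA.
Step 7 — Real power: P = Re(S) = 0.4758 W.
Step 8 — Reactive power: Q = Im(S) = -0.0001653 VAR.
Step 9 — Apparent power: |S| = 0.4758 VA.
Step 10 — Power factor: PF = P/|S| = 1 (leading).

(a) P = 0.4758 W  (b) Q = -0.0001653 VAR  (c) S = 0.4758 VA  (d) PF = 1 (leading)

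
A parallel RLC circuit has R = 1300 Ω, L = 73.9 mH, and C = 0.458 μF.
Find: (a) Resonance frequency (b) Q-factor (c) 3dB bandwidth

Step 1 — Resonance: ω₀ = 1/√(LC) = 1/√(0.0739·4.58e-07) = 5436 rad/s.
Step 2 — f₀ = ω₀/(2π) = 865.1 Hz.
Step 3 — Parallel Q: Q = R/(ω₀L) = 1300/(5436·0.0739) = 3.236.
Step 4 — Bandwidth: Δω = ω₀/Q = 1680 rad/s; BW = Δω/(2π) = 267.3 Hz.

(a) f₀ = 865.1 Hz  (b) Q = 3.236  (c) BW = 267.3 Hz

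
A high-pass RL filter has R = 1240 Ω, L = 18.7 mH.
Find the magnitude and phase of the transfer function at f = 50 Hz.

Step 1 — Angular frequency: ω = 2π·50 = 314.2 rad/s.
Step 2 — Transfer function: H(jω) = jωL/(R + jωL).
Step 3 — Numerator jωL = j·5.875; denominator R + jωL = 1240 + j5.875.
Step 4 — H = 2.245e-05 + j0.004738.
Step 5 — Magnitude: |H| = 0.004738 (-46.5 dB); phase: φ = 89.7°.

|H| = 0.004738 (-46.5 dB), φ = 89.7°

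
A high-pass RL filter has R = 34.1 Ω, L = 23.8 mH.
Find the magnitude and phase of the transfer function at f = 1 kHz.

Step 1 — Angular frequency: ω = 2π·1000 = 6283 rad/s.
Step 2 — Transfer function: H(jω) = jωL/(R + jωL).
Step 3 — Numerator jωL = j·149.5; denominator R + jωL = 34.1 + j149.5.
Step 4 — H = 0.9506 + j0.2168.
Step 5 — Magnitude: |H| = 0.975 (-0.2 dB); phase: φ = 12.8°.

|H| = 0.975 (-0.2 dB), φ = 12.8°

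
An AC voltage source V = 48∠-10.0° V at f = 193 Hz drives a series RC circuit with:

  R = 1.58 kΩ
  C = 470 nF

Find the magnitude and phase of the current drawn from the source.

Step 1 — Angular frequency: ω = 2π·f = 2π·193 = 1213 rad/s.
Step 2 — Component impedances:
  R: Z = R = 1580 Ω
  C: Z = 1/(jωC) = -j/(ω·C) = 0 - j1755 Ω
Step 3 — Series combination: Z_total = R + C = 1580 - j1755 Ω = 2361∠-48.0° Ω.
Step 4 — Source phasor: V = 48∠-10.0° V = 47.27 - j8.335 V.
Step 5 — Ohm's law: I = V / Z_total = (47.27 - j8.335) / (1580 - j1755) = 0.01602 + j0.01252 A.
Step 6 — Convert to polar: |I| = 0.02033 A, ∠I = 38.0°.

I = 0.02033∠38.0° A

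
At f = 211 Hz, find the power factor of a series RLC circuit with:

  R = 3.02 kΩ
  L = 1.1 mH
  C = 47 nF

Step 1 — Angular frequency: ω = 2π·f = 2π·211 = 1326 rad/s.
Step 2 — Component impedances:
  R: Z = R = 3020 Ω
  L: Z = jωL = j·1326·0.0011 = 0 + j1.458 Ω
  C: Z = 1/(jωC) = -j/(ω·C) = 0 - j1.605e+04 Ω
Step 3 — Series combination: Z_total = R + L + C = 3020 - j1.605e+04 Ω = 1.633e+04∠-79.3° Ω.
Step 4 — Power factor: PF = cos(φ) = Re(Z)/|Z| = 3020/1.633e+04 = 0.1849.
Step 5 — Type: Im(Z) = -1.605e+04 ⇒ leading (phase φ = -79.3°).

PF = 0.1849 (leading, φ = -79.3°)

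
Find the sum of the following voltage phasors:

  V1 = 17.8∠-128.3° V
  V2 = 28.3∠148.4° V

Step 1 — Convert each phasor to rectangular form:
  V1 = 17.8·(cos(-128.3°) + j·sin(-128.3°)) = -11.03 - j13.97 V
  V2 = 28.3·(cos(148.4°) + j·sin(148.4°)) = -24.1 + j14.83 V
Step 2 — Sum components: V_total = -35.14 + j0.8598 V.
Step 3 — Convert to polar: |V_total| = 35.15 V, ∠V_total = 178.6°.

V_total = 35.15∠178.6° V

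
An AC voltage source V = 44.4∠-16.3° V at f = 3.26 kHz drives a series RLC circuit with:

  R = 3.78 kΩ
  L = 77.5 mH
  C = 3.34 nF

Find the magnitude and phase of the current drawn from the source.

Step 1 — Angular frequency: ω = 2π·f = 2π·3260 = 2.048e+04 rad/s.
Step 2 — Component impedances:
  R: Z = R = 3780 Ω
  L: Z = jωL = j·2.048e+04·0.0775 = 0 + j1587 Ω
  C: Z = 1/(jωC) = -j/(ω·C) = 0 - j1.462e+04 Ω
Step 3 — Series combination: Z_total = R + L + C = 3780 - j1.303e+04 Ω = 1.357e+04∠-73.8° Ω.
Step 4 — Source phasor: V = 44.4∠-16.3° V = 42.62 - j12.46 V.
Step 5 — Ohm's law: I = V / Z_total = (42.62 - j12.46) / (3780 - j1.303e+04) = 0.001757 + j0.002761 A.
Step 6 — Convert to polar: |I| = 0.003273 A, ∠I = 57.5°.

I = 0.003273∠57.5° A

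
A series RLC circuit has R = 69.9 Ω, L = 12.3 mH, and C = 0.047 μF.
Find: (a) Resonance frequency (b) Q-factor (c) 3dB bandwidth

Step 1 — Resonance condition Im(Z)=0 gives ω₀ = 1/√(LC).
Step 2 — ω₀ = 1/√(0.0123·4.7e-08) = 4.159e+04 rad/s.
Step 3 — f₀ = ω₀/(2π) = 6619 Hz.
Step 4 — Series Q: Q = ω₀L/R = 4.159e+04·0.0123/69.9 = 7.319.
Step 5 — 3dB bandwidth: Δω = ω₀/Q = 5683 rad/s; BW = Δω/(2π) = 904.5 Hz.

(a) f₀ = 6619 Hz  (b) Q = 7.319  (c) BW = 904.5 Hz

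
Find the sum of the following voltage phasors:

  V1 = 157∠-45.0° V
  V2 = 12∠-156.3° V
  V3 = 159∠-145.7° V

Step 1 — Convert each phasor to rectangular form:
  V1 = 157·(cos(-45.0°) + j·sin(-45.0°)) = 111 - j111 V
  V2 = 12·(cos(-156.3°) + j·sin(-156.3°)) = -10.99 - j4.823 V
  V3 = 159·(cos(-145.7°) + j·sin(-145.7°)) = -131.3 - j89.6 V
Step 2 — Sum components: V_total = -31.32 - j205.4 V.
Step 3 — Convert to polar: |V_total| = 207.8 V, ∠V_total = -98.7°.

V_total = 207.8∠-98.7° V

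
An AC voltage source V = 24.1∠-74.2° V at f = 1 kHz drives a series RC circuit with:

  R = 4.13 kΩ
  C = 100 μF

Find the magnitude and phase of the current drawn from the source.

Step 1 — Angular frequency: ω = 2π·f = 2π·1000 = 6283 rad/s.
Step 2 — Component impedances:
  R: Z = R = 4130 Ω
  C: Z = 1/(jωC) = -j/(ω·C) = 0 - j1.592 Ω
Step 3 — Series combination: Z_total = R + C = 4130 - j1.592 Ω = 4130∠-0.0° Ω.
Step 4 — Source phasor: V = 24.1∠-74.2° V = 6.562 - j23.19 V.
Step 5 — Ohm's law: I = V / Z_total = (6.562 - j23.19) / (4130 - j1.592) = 0.001591 - j0.005614 A.
Step 6 — Convert to polar: |I| = 0.005835 A, ∠I = -74.2°.

I = 0.005835∠-74.2° A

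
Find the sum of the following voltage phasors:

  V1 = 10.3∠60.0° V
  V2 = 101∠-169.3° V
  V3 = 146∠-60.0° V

Step 1 — Convert each phasor to rectangular form:
  V1 = 10.3·(cos(60.0°) + j·sin(60.0°)) = 5.15 + j8.92 V
  V2 = 101·(cos(-169.3°) + j·sin(-169.3°)) = -99.24 - j18.75 V
  V3 = 146·(cos(-60.0°) + j·sin(-60.0°)) = 73 - j126.4 V
Step 2 — Sum components: V_total = -21.09 - j136.3 V.
Step 3 — Convert to polar: |V_total| = 137.9 V, ∠V_total = -98.8°.

V_total = 137.9∠-98.8° V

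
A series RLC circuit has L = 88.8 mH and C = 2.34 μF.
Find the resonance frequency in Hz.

Step 1 — Resonance condition Im(Z)=0 gives ω₀ = 1/√(LC).
Step 2 — ω₀ = 1/√(0.0888·2.34e-06) = 2194 rad/s.
Step 3 — f₀ = ω₀/(2π) = 349.1 Hz.

f₀ = 349.1 Hz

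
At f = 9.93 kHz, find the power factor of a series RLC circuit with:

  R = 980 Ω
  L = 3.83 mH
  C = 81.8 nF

Step 1 — Angular frequency: ω = 2π·f = 2π·9930 = 6.239e+04 rad/s.
Step 2 — Component impedances:
  R: Z = R = 980 Ω
  L: Z = jωL = j·6.239e+04·0.00383 = 0 + j239 Ω
  C: Z = 1/(jωC) = -j/(ω·C) = 0 - j195.9 Ω
Step 3 — Series combination: Z_total = R + L + C = 980 + j43.02 Ω = 980.9∠2.5° Ω.
Step 4 — Power factor: PF = cos(φ) = Re(Z)/|Z| = 980/980.94 = 0.999.
Step 5 — Type: Im(Z) = 43.02 ⇒ lagging (phase φ = 2.5°).

PF = 0.999 (lagging, φ = 2.5°)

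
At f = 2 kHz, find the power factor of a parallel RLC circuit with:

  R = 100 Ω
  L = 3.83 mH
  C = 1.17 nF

Step 1 — Angular frequency: ω = 2π·f = 2π·2000 = 1.257e+04 rad/s.
Step 2 — Component impedances:
  R: Z = R = 100 Ω
  L: Z = jωL = j·1.257e+04·0.00383 = 0 + j48.13 Ω
  C: Z = 1/(jωC) = -j/(ω·C) = 0 - j6.801e+04 Ω
Step 3 — Parallel combination: 1/Z_total = 1/R + 1/L + 1/C; Z_total = 18.83 + j39.09 Ω = 43.39∠64.3° Ω.
Step 4 — Power factor: PF = cos(φ) = Re(Z)/|Z| = 18.829/43.393 = 0.4339.
Step 5 — Type: Im(Z) = 39.09 ⇒ lagging (phase φ = 64.3°).

PF = 0.4339 (lagging, φ = 64.3°)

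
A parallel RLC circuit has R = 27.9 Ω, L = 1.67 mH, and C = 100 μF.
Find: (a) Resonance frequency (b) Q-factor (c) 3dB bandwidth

Step 1 — Resonance: ω₀ = 1/√(LC) = 1/√(0.00167·0.0001) = 2447 rad/s.
Step 2 — f₀ = ω₀/(2π) = 389.5 Hz.
Step 3 — Parallel Q: Q = R/(ω₀L) = 27.9/(2447·0.00167) = 6.827.
Step 4 — Bandwidth: Δω = ω₀/Q = 358.4 rad/s; BW = Δω/(2π) = 57.04 Hz.

(a) f₀ = 389.5 Hz  (b) Q = 6.827  (c) BW = 57.04 Hz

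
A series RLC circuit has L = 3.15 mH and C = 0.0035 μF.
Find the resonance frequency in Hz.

Step 1 — Resonance condition Im(Z)=0 gives ω₀ = 1/√(LC).
Step 2 — ω₀ = 1/√(0.00315·3.5e-09) = 3.012e+05 rad/s.
Step 3 — f₀ = ω₀/(2π) = 4.793e+04 Hz.

f₀ = 4.793e+04 Hz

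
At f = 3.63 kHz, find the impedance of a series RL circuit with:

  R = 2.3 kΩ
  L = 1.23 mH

Step 1 — Angular frequency: ω = 2π·f = 2π·3630 = 2.281e+04 rad/s.
Step 2 — Component impedances:
  R: Z = R = 2300 Ω
  L: Z = jωL = j·2.281e+04·0.00123 = 0 + j28.05 Ω
Step 3 — Series combination: Z_total = R + L = 2300 + j28.05 Ω = 2300∠0.7° Ω.

Z = 2300 + j28.05 Ω = 2300∠0.7° Ω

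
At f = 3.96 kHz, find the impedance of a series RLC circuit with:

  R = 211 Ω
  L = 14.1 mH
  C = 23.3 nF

Step 1 — Angular frequency: ω = 2π·f = 2π·3960 = 2.488e+04 rad/s.
Step 2 — Component impedances:
  R: Z = R = 211 Ω
  L: Z = jωL = j·2.488e+04·0.0141 = 0 + j350.8 Ω
  C: Z = 1/(jωC) = -j/(ω·C) = 0 - j1725 Ω
Step 3 — Series combination: Z_total = R + L + C = 211 - j1374 Ω = 1390∠-81.3° Ω.

Z = 211 - j1374 Ω = 1390∠-81.3° Ω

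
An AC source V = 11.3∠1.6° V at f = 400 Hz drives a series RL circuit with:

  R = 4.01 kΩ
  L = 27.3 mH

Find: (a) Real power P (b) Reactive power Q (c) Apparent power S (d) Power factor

Step 1 — Angular frequency: ω = 2π·f = 2π·400 = 2513 rad/s.
Step 2 — Component impedances:
  R: Z = R = 4010 Ω
  L: Z = jωL = j·2513·0.0273 = 0 + j68.61 Ω
Step 3 — Series combination: Z_total = R + L = 4010 + j68.61 Ω = 4011∠1.0° Ω.
Step 4 — Source phasor: V = 11.3∠1.6° V = 11.3 + j0.3155 V.
Step 5 — Current: I = V / Z = 0.002817 + j3.048e-05 A = 0.002818∠0.6° A.
Step 6 — Complex power: S = V·I* = 0.03183 + j0.0005447 VA.
Step 7 — Real power: P = Re(S) = 0.03183 W.
Step 8 — Reactive power: Q = Im(S) = 0.0005447 VAR.
Step 9 — Apparent power: |S| = 0.03184 VA.
Step 10 — Power factor: PF = P/|S| = 0.9999 (lagging).

(a) P = 0.03183 W  (b) Q = 0.0005447 VAR  (c) S = 0.03184 VA  (d) PF = 0.9999 (lagging)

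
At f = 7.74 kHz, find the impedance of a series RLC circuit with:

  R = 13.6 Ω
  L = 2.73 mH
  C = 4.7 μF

Step 1 — Angular frequency: ω = 2π·f = 2π·7740 = 4.863e+04 rad/s.
Step 2 — Component impedances:
  R: Z = R = 13.6 Ω
  L: Z = jωL = j·4.863e+04·0.00273 = 0 + j132.8 Ω
  C: Z = 1/(jωC) = -j/(ω·C) = 0 - j4.375 Ω
Step 3 — Series combination: Z_total = R + L + C = 13.6 + j128.4 Ω = 129.1∠84.0° Ω.

Z = 13.6 + j128.4 Ω = 129.1∠84.0° Ω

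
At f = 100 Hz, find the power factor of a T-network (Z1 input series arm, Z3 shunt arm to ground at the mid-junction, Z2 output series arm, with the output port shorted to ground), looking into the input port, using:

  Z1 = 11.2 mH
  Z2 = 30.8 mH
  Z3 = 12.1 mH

Step 1 — Angular frequency: ω = 2π·f = 2π·100 = 628.3 rad/s.
Step 2 — Component impedances:
  Z1: Z = jωL = j·628.3·0.0112 = 0 + j7.037 Ω
  Z2: Z = jωL = j·628.3·0.0308 = 0 + j19.35 Ω
  Z3: Z = jωL = j·628.3·0.0121 = 0 + j7.603 Ω
Step 3 — With the output port shorted to ground, the output series arm Z2 runs from the junction to ground; the shunt arm Z3 also runs from the junction to ground. They appear in parallel: Z3 || Z2 = 0 + j5.458 Ω.
Step 4 — Series with input arm Z1: Z_in = Z1 + (Z3 || Z2) = 0 + j12.5 Ω = 12.5∠90.0° Ω.
Step 5 — Power factor: PF = cos(φ) = Re(Z)/|Z| = 0/12.5 = 0.
Step 6 — Type: Im(Z) = 12.5 ⇒ lagging (phase φ = 90.0°).

PF = 0 (lagging, φ = 90.0°)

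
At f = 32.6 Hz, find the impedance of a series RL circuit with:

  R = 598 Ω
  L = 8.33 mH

Step 1 — Angular frequency: ω = 2π·f = 2π·32.6 = 204.8 rad/s.
Step 2 — Component impedances:
  R: Z = R = 598 Ω
  L: Z = jωL = j·204.8·0.00833 = 0 + j1.706 Ω
Step 3 — Series combination: Z_total = R + L = 598 + j1.706 Ω = 598∠0.2° Ω.

Z = 598 + j1.706 Ω = 598∠0.2° Ω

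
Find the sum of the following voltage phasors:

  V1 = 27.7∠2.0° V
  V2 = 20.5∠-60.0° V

Step 1 — Convert each phasor to rectangular form:
  V1 = 27.7·(cos(2.0°) + j·sin(2.0°)) = 27.68 + j0.9667 V
  V2 = 20.5·(cos(-60.0°) + j·sin(-60.0°)) = 10.25 - j17.75 V
Step 2 — Sum components: V_total = 37.93 - j16.79 V.
Step 3 — Convert to polar: |V_total| = 41.48 V, ∠V_total = -23.9°.

V_total = 41.48∠-23.9° V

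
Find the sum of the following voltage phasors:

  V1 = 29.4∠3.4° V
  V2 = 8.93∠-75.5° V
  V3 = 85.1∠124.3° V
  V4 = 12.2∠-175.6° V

Step 1 — Convert each phasor to rectangular form:
  V1 = 29.4·(cos(3.4°) + j·sin(3.4°)) = 29.35 + j1.744 V
  V2 = 8.93·(cos(-75.5°) + j·sin(-75.5°)) = 2.236 - j8.646 V
  V3 = 85.1·(cos(124.3°) + j·sin(124.3°)) = -47.96 + j70.3 V
  V4 = 12.2·(cos(-175.6°) + j·sin(-175.6°)) = -12.16 - j0.936 V
Step 2 — Sum components: V_total = -28.54 + j62.46 V.
Step 3 — Convert to polar: |V_total| = 68.67 V, ∠V_total = 114.6°.

V_total = 68.67∠114.6° V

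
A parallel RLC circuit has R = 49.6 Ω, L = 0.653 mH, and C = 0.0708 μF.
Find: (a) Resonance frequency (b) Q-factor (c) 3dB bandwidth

Step 1 — Resonance: ω₀ = 1/√(LC) = 1/√(0.000653·7.08e-08) = 1.471e+05 rad/s.
Step 2 — f₀ = ω₀/(2π) = 2.341e+04 Hz.
Step 3 — Parallel Q: Q = R/(ω₀L) = 49.6/(1.471e+05·0.000653) = 0.5165.
Step 4 — Bandwidth: Δω = ω₀/Q = 2.848e+05 rad/s; BW = Δω/(2π) = 4.532e+04 Hz.

(a) f₀ = 2.341e+04 Hz  (b) Q = 0.5165  (c) BW = 4.532e+04 Hz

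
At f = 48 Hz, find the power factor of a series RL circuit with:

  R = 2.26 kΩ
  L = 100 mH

Step 1 — Angular frequency: ω = 2π·f = 2π·48 = 301.6 rad/s.
Step 2 — Component impedances:
  R: Z = R = 2260 Ω
  L: Z = jωL = j·301.6·0.1 = 0 + j30.16 Ω
Step 3 — Series combination: Z_total = R + L = 2260 + j30.16 Ω = 2260∠0.8° Ω.
Step 4 — Power factor: PF = cos(φ) = Re(Z)/|Z| = 2260/2260.2 = 0.9999.
Step 5 — Type: Im(Z) = 30.16 ⇒ lagging (phase φ = 0.8°).

PF = 0.9999 (lagging, φ = 0.8°)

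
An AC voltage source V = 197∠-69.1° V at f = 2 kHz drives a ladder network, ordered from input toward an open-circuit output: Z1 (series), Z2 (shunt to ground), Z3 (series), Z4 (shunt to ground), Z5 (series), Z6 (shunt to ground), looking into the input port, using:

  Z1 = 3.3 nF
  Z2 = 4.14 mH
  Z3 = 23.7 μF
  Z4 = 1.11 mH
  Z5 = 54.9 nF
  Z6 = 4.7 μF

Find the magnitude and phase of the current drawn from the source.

Step 1 — Angular frequency: ω = 2π·f = 2π·2000 = 1.257e+04 rad/s.
Step 2 — Component impedances:
  Z1: Z = 1/(jωC) = -j/(ω·C) = 0 - j2.411e+04 Ω
  Z2: Z = jωL = j·1.257e+04·0.00414 = 0 + j52.02 Ω
  Z3: Z = 1/(jωC) = -j/(ω·C) = 0 - j3.358 Ω
  Z4: Z = jωL = j·1.257e+04·0.00111 = 0 + j13.95 Ω
  Z5: Z = 1/(jωC) = -j/(ω·C) = 0 - j1449 Ω
  Z6: Z = 1/(jωC) = -j/(ω·C) = 0 - j16.93 Ω
Step 3 — Ladder network (open output): work backward from the far end, alternating series and parallel combinations. Z_in = 0 - j2.411e+04 Ω = 2.411e+04∠-90.0° Ω.
Step 4 — Source phasor: V = 197∠-69.1° V = 70.28 - j184 V.
Step 5 — Ohm's law: I = V / Z_total = (70.28 - j184) / (0 - j2.411e+04) = 0.007635 + j0.002915 A.
Step 6 — Convert to polar: |I| = 0.008172 A, ∠I = 20.9°.

I = 0.008172∠20.9° A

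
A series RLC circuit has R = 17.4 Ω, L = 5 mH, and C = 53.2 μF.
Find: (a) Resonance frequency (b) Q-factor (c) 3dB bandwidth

Step 1 — Resonance: ω₀ = 1/√(LC) = 1/√(0.005·5.32e-05) = 1939 rad/s.
Step 2 — f₀ = ω₀/(2π) = 308.6 Hz.
Step 3 — Series Q: Q = ω₀L/R = 1939·0.005/17.4 = 0.5572.
Step 4 — Bandwidth: Δω = ω₀/Q = 3480 rad/s; BW = Δω/(2π) = 553.9 Hz.

(a) f₀ = 308.6 Hz  (b) Q = 0.5572  (c) BW = 553.9 Hz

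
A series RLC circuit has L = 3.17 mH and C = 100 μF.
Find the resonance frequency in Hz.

Step 1 — Resonance condition Im(Z)=0 gives ω₀ = 1/√(LC).
Step 2 — ω₀ = 1/√(0.00317·0.0001) = 1776 rad/s.
Step 3 — f₀ = ω₀/(2π) = 282.7 Hz.

f₀ = 282.7 Hz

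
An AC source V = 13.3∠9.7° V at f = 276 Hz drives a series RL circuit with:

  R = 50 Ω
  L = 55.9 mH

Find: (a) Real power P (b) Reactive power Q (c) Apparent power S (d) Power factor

Step 1 — Angular frequency: ω = 2π·f = 2π·276 = 1734 rad/s.
Step 2 — Component impedances:
  R: Z = R = 50 Ω
  L: Z = jωL = j·1734·0.0559 = 0 + j96.94 Ω
Step 3 — Series combination: Z_total = R + L = 50 + j96.94 Ω = 109.1∠62.7° Ω.
Step 4 — Source phasor: V = 13.3∠9.7° V = 13.11 + j2.241 V.
Step 5 — Current: I = V / Z = 0.07336 - j0.0974 A = 0.1219∠-53.0° A.
Step 6 — Complex power: S = V·I* = 0.7434 + j1.441 VA.
Step 7 — Real power: P = Re(S) = 0.7434 W.
Step 8 — Reactive power: Q = Im(S) = 1.441 VAR.
Step 9 — Apparent power: |S| = 1.622 VA.
Step 10 — Power factor: PF = P/|S| = 0.4584 (lagging).

(a) P = 0.7434 W  (b) Q = 1.441 VAR  (c) S = 1.622 VA  (d) PF = 0.4584 (lagging)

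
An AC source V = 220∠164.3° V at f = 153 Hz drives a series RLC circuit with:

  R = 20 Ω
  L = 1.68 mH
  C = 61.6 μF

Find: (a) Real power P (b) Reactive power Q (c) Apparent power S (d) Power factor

Step 1 — Angular frequency: ω = 2π·f = 2π·153 = 961.3 rad/s.
Step 2 — Component impedances:
  R: Z = R = 20 Ω
  L: Z = jωL = j·961.3·0.00168 = 0 + j1.615 Ω
  C: Z = 1/(jωC) = -j/(ω·C) = 0 - j16.89 Ω
Step 3 — Series combination: Z_total = R + L + C = 20 - j15.27 Ω = 25.16∠-37.4° Ω.
Step 4 — Source phasor: V = 220∠164.3° V = -211.8 + j59.53 V.
Step 5 — Current: I = V / Z = -8.125 - j3.228 A = 8.743∠-158.3° A.
Step 6 — Complex power: S = V·I* = 1529 - j1167 VA.
Step 7 — Real power: P = Re(S) = 1529 W.
Step 8 — Reactive power: Q = Im(S) = -1167 VAR.
Step 9 — Apparent power: |S| = 1923 VA.
Step 10 — Power factor: PF = P/|S| = 0.7948 (leading).

(a) P = 1529 W  (b) Q = -1167 VAR  (c) S = 1923 VA  (d) PF = 0.7948 (leading)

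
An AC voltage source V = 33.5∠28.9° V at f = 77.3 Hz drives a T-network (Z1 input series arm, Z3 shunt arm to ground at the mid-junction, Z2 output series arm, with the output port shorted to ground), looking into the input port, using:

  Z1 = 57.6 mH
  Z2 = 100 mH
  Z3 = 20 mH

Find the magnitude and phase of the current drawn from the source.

Step 1 — Angular frequency: ω = 2π·f = 2π·77.3 = 485.7 rad/s.
Step 2 — Component impedances:
  Z1: Z = jωL = j·485.7·0.0576 = 0 + j27.98 Ω
  Z2: Z = jωL = j·485.7·0.1 = 0 + j48.57 Ω
  Z3: Z = jωL = j·485.7·0.02 = 0 + j9.714 Ω
Step 3 — With the output port shorted to ground, the output series arm Z2 runs from the junction to ground; the shunt arm Z3 also runs from the junction to ground. They appear in parallel: Z3 || Z2 = 0 + j8.095 Ω.
Step 4 — Series with input arm Z1: Z_in = Z1 + (Z3 || Z2) = 0 + j36.07 Ω = 36.07∠90.0° Ω.
Step 5 — Source phasor: V = 33.5∠28.9° V = 29.33 + j16.19 V.
Step 6 — Ohm's law: I = V / Z_total = (29.33 + j16.19) / (0 + j36.07) = 0.4488 - j0.8131 A.
Step 7 — Convert to polar: |I| = 0.9287 A, ∠I = -61.1°.

I = 0.9287∠-61.1° A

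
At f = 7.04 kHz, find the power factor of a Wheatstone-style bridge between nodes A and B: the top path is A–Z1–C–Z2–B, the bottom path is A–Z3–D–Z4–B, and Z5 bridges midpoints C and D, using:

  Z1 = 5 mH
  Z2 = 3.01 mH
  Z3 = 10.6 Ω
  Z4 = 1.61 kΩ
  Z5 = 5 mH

Step 1 — Angular frequency: ω = 2π·f = 2π·7040 = 4.423e+04 rad/s.
Step 2 — Component impedances:
  Z1: Z = jωL = j·4.423e+04·0.005 = 0 + j221.2 Ω
  Z2: Z = jωL = j·4.423e+04·0.00301 = 0 + j133.1 Ω
  Z3: Z = R = 10.6 Ω
  Z4: Z = R = 1610 Ω
  Z5: Z = jωL = j·4.423e+04·0.005 = 0 + j221.2 Ω
Step 3 — Bridge requires nodal analysis (the Z5 bridge couples midpoints C and D, so the two paths cannot be reduced to a simple series/parallel combination). Setting node B to ground and injecting 1 A at node A, the 3-node admittance system at A, C, D solves to V_A = Z_AB = 38.76 + j239.1 Ω = 242.3∠80.8° Ω.
Step 4 — Power factor: PF = cos(φ) = Re(Z)/|Z| = 38.76/242.3 = 0.16.
Step 5 — Type: Im(Z) = 239.1 ⇒ lagging (phase φ = 80.8°).

PF = 0.16 (lagging, φ = 80.8°)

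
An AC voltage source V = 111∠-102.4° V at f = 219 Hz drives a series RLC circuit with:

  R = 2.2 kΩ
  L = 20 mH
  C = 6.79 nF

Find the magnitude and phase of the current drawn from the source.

Step 1 — Angular frequency: ω = 2π·f = 2π·219 = 1376 rad/s.
Step 2 — Component impedances:
  R: Z = R = 2200 Ω
  L: Z = jωL = j·1376·0.02 = 0 + j27.52 Ω
  C: Z = 1/(jωC) = -j/(ω·C) = 0 - j1.07e+05 Ω
Step 3 — Series combination: Z_total = R + L + C = 2200 - j1.07e+05 Ω = 1.07e+05∠-88.8° Ω.
Step 4 — Source phasor: V = 111∠-102.4° V = -23.84 - j108.4 V.
Step 5 — Ohm's law: I = V / Z_total = (-23.84 - j108.4) / (2200 - j1.07e+05) = 0.001008 - j0.0002435 A.
Step 6 — Convert to polar: |I| = 0.001037 A, ∠I = -13.6°.

I = 0.001037∠-13.6° A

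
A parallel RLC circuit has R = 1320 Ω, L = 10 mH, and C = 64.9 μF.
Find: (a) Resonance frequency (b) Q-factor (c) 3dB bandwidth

Step 1 — Resonance: ω₀ = 1/√(LC) = 1/√(0.01·6.49e-05) = 1241 rad/s.
Step 2 — f₀ = ω₀/(2π) = 197.6 Hz.
Step 3 — Parallel Q: Q = R/(ω₀L) = 1320/(1241·0.01) = 106.3.
Step 4 — Bandwidth: Δω = ω₀/Q = 11.67 rad/s; BW = Δω/(2π) = 1.858 Hz.

(a) f₀ = 197.6 Hz  (b) Q = 106.3  (c) BW = 1.858 Hz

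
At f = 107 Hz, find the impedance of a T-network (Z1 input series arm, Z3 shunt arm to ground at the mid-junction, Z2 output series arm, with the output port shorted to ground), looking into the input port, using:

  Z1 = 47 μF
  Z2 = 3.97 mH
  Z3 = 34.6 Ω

Step 1 — Angular frequency: ω = 2π·f = 2π·107 = 672.3 rad/s.
Step 2 — Component impedances:
  Z1: Z = 1/(jωC) = -j/(ω·C) = 0 - j31.65 Ω
  Z2: Z = jωL = j·672.3·0.00397 = 0 + j2.669 Ω
  Z3: Z = R = 34.6 Ω
Step 3 — With the output port shorted to ground, the output series arm Z2 runs from the junction to ground; the shunt arm Z3 also runs from the junction to ground. They appear in parallel: Z3 || Z2 = 0.2047 + j2.653 Ω.
Step 4 — Series with input arm Z1: Z_in = Z1 + (Z3 || Z2) = 0.2047 - j28.99 Ω = 28.99∠-89.6° Ω.

Z = 0.2047 - j28.99 Ω = 28.99∠-89.6° Ω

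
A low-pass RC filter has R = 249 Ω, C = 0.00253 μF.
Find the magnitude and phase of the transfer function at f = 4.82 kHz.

Step 1 — Angular frequency: ω = 2π·4820 = 3.028e+04 rad/s.
Step 2 — Transfer function: H(jω) = 1/(1 + jωRC).
Step 3 — Denominator: 1 + jωRC = 1 + j·3.028e+04·249·2.53e-09 = 1 + j0.01908.
Step 4 — H = 0.9996 - j0.01907.
Step 5 — Magnitude: |H| = 0.9998 (-0.0 dB); phase: φ = -1.1°.

|H| = 0.9998 (-0.0 dB), φ = -1.1°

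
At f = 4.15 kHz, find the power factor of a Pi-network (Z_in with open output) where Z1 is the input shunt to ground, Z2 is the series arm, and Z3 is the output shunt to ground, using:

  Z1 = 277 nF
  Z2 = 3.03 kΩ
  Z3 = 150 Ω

Step 1 — Angular frequency: ω = 2π·f = 2π·4150 = 2.608e+04 rad/s.
Step 2 — Component impedances:
  Z1: Z = 1/(jωC) = -j/(ω·C) = 0 - j138.4 Ω
  Z2: Z = R = 3030 Ω
  Z3: Z = R = 150 Ω
Step 3 — With open output, the series arm Z2 and the output shunt Z3 appear in series to ground: Z2 + Z3 = 3180 Ω.
Step 4 — Parallel with input shunt Z1: Z_in = Z1 || (Z2 + Z3) = 6.016 - j138.2 Ω = 138.3∠-87.5° Ω.
Step 5 — Power factor: PF = cos(φ) = Re(Z)/|Z| = 6.016/138.3 = 0.0435.
Step 6 — Type: Im(Z) = -138.2 ⇒ leading (phase φ = -87.5°).

PF = 0.0435 (leading, φ = -87.5°)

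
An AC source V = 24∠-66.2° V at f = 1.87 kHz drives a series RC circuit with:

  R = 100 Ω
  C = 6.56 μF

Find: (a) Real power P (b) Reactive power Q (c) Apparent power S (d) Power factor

Step 1 — Angular frequency: ω = 2π·f = 2π·1870 = 1.175e+04 rad/s.
Step 2 — Component impedances:
  R: Z = R = 100 Ω
  C: Z = 1/(jωC) = -j/(ω·C) = 0 - j12.97 Ω
Step 3 — Series combination: Z_total = R + C = 100 - j12.97 Ω = 100.8∠-7.4° Ω.
Step 4 — Source phasor: V = 24∠-66.2° V = 9.685 - j21.96 V.
Step 5 — Current: I = V / Z = 0.1233 - j0.2036 A = 0.238∠-58.8° A.
Step 6 — Complex power: S = V·I* = 5.665 - j0.7349 VA.
Step 7 — Real power: P = Re(S) = 5.665 W.
Step 8 — Reactive power: Q = Im(S) = -0.7349 VAR.
Step 9 — Apparent power: |S| = 5.712 VA.
Step 10 — Power factor: PF = P/|S| = 0.9917 (leading).

(a) P = 5.665 W  (b) Q = -0.7349 VAR  (c) S = 5.712 VA  (d) PF = 0.9917 (leading)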